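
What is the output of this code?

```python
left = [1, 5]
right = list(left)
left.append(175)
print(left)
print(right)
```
[1, 5, 175]
[1, 5]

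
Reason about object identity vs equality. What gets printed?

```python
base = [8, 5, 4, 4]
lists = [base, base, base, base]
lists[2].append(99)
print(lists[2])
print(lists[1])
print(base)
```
[8, 5, 4, 4, 99]
[8, 5, 4, 4, 99]
[8, 5, 4, 4, 99]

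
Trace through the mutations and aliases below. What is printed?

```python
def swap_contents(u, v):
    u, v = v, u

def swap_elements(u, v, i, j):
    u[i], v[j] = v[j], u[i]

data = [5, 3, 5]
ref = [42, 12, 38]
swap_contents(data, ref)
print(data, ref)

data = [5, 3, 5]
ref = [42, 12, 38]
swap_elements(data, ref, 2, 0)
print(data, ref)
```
[5, 3, 5] [42, 12, 38]
[5, 3, 42] [5, 12, 38]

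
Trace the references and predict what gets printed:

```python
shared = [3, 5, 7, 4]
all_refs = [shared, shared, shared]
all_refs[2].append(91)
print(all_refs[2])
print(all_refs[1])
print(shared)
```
[3, 5, 7, 4, 91]
[3, 5, 7, 4, 91]
[3, 5, 7, 4, 91]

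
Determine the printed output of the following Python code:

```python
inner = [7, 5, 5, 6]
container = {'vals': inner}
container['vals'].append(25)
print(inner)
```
[7, 5, 5, 6, 25]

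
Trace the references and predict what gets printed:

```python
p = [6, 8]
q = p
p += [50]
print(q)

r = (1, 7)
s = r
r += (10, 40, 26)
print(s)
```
[6, 8, 50]
(1, 7)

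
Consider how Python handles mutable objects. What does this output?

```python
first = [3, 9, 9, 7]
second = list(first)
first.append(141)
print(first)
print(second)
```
[3, 9, 9, 7, 141]
[3, 9, 9, 7]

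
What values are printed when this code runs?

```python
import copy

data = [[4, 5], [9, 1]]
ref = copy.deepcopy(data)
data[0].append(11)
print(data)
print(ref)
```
[[4, 5, 11], [9, 1]]
[[4, 5], [9, 1]]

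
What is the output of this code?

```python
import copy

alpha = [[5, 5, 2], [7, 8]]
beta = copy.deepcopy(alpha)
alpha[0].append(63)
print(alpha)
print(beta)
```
[[5, 5, 2, 63], [7, 8]]
[[5, 5, 2], [7, 8]]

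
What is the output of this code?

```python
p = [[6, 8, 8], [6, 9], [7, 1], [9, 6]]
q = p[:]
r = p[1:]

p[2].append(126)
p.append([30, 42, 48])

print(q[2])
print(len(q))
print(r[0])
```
[7, 1, 126]
4
[6, 9]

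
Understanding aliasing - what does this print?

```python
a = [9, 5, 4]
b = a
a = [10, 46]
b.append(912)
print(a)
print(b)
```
[10, 46]
[9, 5, 4, 912]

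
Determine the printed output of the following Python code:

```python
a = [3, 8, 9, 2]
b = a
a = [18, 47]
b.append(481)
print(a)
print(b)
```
[18, 47]
[3, 8, 9, 2, 481]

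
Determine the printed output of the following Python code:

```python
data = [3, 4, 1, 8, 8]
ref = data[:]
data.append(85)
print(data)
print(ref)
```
[3, 4, 1, 8, 8, 85]
[3, 4, 1, 8, 8]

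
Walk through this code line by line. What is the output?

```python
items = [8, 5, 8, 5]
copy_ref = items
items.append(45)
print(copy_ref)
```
[8, 5, 8, 5, 45]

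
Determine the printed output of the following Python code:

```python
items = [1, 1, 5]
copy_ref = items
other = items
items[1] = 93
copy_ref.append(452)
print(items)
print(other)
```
[1, 93, 5, 452]
[1, 93, 5, 452]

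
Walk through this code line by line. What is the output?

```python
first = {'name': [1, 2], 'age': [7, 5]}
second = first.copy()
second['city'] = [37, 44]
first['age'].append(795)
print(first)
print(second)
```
{'name': [1, 2], 'age': [7, 5, 795]}
{'name': [1, 2], 'age': [7, 5, 795], 'city': [37, 44]}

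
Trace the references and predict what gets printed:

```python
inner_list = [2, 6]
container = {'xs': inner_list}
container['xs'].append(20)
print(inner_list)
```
[2, 6, 20]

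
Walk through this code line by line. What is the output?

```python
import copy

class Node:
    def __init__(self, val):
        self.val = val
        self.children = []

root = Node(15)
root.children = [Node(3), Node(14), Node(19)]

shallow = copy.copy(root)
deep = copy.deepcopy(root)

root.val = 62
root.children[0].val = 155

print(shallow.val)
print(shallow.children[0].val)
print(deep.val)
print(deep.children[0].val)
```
15
155
15
3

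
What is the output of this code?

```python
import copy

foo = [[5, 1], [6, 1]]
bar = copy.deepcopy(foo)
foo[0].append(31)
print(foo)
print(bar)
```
[[5, 1, 31], [6, 1]]
[[5, 1], [6, 1]]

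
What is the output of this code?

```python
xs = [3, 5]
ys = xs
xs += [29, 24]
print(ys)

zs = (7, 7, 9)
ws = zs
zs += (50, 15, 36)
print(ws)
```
[3, 5, 29, 24]
(7, 7, 9)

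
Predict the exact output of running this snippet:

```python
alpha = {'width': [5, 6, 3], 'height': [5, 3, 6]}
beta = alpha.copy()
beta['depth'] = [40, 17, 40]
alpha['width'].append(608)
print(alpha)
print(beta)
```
{'width': [5, 6, 3, 608], 'height': [5, 3, 6]}
{'width': [5, 6, 3, 608], 'height': [5, 3, 6], 'depth': [40, 17, 40]}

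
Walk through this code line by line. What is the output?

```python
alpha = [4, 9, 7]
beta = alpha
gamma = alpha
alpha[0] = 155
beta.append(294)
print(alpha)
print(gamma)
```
[155, 9, 7, 294]
[155, 9, 7, 294]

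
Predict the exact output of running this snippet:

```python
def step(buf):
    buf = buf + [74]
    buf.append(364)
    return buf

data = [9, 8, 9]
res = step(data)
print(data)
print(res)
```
[9, 8, 9]
[9, 8, 9, 74, 364]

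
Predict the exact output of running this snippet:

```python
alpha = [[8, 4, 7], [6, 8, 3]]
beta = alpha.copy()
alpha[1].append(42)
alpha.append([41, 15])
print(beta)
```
[[8, 4, 7], [6, 8, 3, 42]]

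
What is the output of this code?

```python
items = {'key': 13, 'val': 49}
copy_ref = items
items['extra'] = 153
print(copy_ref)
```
{'key': 13, 'val': 49, 'extra': 153}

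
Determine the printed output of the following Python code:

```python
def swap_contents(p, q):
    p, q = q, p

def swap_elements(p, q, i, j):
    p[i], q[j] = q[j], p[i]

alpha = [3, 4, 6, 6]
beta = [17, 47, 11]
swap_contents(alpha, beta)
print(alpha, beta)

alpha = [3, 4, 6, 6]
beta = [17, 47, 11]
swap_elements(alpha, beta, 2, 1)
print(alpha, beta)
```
[3, 4, 6, 6] [17, 47, 11]
[3, 4, 47, 6] [17, 6, 11]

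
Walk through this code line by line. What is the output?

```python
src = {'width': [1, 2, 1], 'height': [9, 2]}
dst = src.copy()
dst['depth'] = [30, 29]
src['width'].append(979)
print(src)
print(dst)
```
{'width': [1, 2, 1, 979], 'height': [9, 2]}
{'width': [1, 2, 1, 979], 'height': [9, 2], 'depth': [30, 29]}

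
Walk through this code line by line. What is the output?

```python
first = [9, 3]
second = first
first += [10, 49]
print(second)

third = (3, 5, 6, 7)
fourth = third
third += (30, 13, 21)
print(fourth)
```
[9, 3, 10, 49]
(3, 5, 6, 7)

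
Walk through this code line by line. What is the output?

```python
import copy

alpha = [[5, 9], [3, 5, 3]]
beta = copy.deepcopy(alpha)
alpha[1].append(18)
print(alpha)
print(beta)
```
[[5, 9], [3, 5, 3, 18]]
[[5, 9], [3, 5, 3]]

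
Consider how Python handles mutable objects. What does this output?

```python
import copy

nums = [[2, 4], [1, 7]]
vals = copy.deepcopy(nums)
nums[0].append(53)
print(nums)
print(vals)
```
[[2, 4, 53], [1, 7]]
[[2, 4], [1, 7]]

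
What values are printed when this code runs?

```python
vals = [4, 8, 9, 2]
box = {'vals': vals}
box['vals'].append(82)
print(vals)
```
[4, 8, 9, 2, 82]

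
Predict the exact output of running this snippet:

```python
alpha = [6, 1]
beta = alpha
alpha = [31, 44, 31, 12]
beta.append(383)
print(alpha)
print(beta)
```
[31, 44, 31, 12]
[6, 1, 383]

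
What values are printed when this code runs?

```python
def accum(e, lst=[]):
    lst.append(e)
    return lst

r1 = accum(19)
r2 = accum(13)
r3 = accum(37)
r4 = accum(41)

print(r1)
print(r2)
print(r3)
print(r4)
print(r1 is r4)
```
[19, 13, 37, 41]
[19, 13, 37, 41]
[19, 13, 37, 41]
[19, 13, 37, 41]
True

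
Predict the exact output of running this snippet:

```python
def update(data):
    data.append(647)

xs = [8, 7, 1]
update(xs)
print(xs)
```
[8, 7, 1, 647]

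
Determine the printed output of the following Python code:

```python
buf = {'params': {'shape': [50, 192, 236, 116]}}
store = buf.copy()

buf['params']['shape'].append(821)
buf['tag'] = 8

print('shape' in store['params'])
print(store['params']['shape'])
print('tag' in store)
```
True
[50, 192, 236, 116, 821]
False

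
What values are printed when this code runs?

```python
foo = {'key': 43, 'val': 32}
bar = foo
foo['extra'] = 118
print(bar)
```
{'key': 43, 'val': 32, 'extra': 118}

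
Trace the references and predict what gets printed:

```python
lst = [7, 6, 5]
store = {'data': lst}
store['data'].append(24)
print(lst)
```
[7, 6, 5, 24]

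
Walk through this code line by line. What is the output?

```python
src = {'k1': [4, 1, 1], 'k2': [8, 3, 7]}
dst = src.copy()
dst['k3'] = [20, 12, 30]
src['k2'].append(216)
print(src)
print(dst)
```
{'k1': [4, 1, 1], 'k2': [8, 3, 7, 216]}
{'k1': [4, 1, 1], 'k2': [8, 3, 7, 216], 'k3': [20, 12, 30]}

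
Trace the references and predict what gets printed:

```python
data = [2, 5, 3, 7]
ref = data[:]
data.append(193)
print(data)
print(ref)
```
[2, 5, 3, 7, 193]
[2, 5, 3, 7]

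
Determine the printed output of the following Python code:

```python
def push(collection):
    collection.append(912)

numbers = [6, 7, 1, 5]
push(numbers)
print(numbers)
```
[6, 7, 1, 5, 912]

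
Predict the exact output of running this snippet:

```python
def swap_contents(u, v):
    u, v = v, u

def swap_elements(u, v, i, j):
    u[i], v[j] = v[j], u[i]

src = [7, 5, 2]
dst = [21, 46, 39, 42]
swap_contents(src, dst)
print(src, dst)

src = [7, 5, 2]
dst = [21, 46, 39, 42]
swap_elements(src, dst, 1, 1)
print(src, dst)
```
[7, 5, 2] [21, 46, 39, 42]
[7, 46, 2] [21, 5, 39, 42]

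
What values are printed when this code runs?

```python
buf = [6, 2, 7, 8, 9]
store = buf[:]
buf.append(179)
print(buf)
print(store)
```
[6, 2, 7, 8, 9, 179]
[6, 2, 7, 8, 9]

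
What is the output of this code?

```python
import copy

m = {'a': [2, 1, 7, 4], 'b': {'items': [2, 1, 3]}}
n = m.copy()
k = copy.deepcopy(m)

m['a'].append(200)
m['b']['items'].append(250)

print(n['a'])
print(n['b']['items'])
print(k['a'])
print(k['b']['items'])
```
[2, 1, 7, 4, 200]
[2, 1, 3, 250]
[2, 1, 7, 4]
[2, 1, 3]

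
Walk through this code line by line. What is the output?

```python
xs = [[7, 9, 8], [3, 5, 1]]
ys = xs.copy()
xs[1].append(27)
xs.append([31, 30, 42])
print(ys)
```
[[7, 9, 8], [3, 5, 1, 27]]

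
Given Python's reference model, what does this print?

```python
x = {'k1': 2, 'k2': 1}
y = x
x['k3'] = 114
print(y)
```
{'k1': 2, 'k2': 1, 'k3': 114}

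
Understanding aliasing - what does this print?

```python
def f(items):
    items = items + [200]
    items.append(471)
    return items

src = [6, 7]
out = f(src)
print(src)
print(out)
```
[6, 7]
[6, 7, 200, 471]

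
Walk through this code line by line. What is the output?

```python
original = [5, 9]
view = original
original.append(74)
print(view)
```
[5, 9, 74]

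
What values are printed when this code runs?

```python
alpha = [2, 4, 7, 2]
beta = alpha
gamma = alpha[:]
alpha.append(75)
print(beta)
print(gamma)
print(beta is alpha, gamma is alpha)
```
[2, 4, 7, 2, 75]
[2, 4, 7, 2]
True False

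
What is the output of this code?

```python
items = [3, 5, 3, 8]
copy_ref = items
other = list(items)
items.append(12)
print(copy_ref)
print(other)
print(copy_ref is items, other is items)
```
[3, 5, 3, 8, 12]
[3, 5, 3, 8]
True False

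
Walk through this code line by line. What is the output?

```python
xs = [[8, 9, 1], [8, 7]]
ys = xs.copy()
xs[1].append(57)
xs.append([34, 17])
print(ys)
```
[[8, 9, 1], [8, 7, 57]]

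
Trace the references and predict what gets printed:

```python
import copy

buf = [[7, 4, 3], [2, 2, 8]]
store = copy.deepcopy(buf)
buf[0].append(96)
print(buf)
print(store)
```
[[7, 4, 3, 96], [2, 2, 8]]
[[7, 4, 3], [2, 2, 8]]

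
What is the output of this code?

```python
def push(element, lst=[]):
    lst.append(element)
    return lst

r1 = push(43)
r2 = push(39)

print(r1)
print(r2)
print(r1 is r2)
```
[43, 39]
[43, 39]
True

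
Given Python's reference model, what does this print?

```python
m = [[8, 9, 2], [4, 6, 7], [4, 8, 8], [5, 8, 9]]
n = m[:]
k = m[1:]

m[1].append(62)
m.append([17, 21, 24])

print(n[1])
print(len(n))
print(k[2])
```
[4, 6, 7, 62]
4
[5, 8, 9]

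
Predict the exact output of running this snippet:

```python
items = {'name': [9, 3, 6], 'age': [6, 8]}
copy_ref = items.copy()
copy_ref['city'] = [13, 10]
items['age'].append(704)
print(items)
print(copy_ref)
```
{'name': [9, 3, 6], 'age': [6, 8, 704]}
{'name': [9, 3, 6], 'age': [6, 8, 704], 'city': [13, 10]}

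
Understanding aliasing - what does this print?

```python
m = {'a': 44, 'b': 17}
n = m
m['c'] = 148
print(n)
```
{'a': 44, 'b': 17, 'c': 148}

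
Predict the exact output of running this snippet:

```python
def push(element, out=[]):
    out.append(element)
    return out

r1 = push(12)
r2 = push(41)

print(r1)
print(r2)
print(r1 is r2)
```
[12, 41]
[12, 41]
True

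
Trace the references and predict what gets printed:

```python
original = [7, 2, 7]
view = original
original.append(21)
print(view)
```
[7, 2, 7, 21]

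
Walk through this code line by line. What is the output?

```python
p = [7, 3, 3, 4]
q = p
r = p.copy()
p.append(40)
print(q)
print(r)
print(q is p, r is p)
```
[7, 3, 3, 4, 40]
[7, 3, 3, 4]
True False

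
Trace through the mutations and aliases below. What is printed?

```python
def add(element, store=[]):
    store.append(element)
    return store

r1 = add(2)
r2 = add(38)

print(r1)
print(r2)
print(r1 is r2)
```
[2, 38]
[2, 38]
True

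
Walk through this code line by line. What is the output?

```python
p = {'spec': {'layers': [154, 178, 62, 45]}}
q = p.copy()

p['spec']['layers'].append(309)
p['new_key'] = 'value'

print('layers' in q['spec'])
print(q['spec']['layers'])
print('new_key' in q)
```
True
[154, 178, 62, 45, 309]
False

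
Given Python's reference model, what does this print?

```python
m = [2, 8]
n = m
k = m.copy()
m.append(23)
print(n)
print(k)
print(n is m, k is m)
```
[2, 8, 23]
[2, 8]
True False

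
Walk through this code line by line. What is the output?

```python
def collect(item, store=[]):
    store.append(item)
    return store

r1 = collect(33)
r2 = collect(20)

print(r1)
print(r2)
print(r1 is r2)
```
[33, 20]
[33, 20]
True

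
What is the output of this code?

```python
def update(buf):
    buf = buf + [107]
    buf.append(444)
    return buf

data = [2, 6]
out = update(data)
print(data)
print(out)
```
[2, 6]
[2, 6, 107, 444]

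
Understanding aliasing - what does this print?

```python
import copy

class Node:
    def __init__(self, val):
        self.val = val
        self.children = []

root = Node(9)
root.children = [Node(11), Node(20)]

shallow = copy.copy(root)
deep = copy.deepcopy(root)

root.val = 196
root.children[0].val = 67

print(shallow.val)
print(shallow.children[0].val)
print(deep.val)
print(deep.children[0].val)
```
9
67
9
11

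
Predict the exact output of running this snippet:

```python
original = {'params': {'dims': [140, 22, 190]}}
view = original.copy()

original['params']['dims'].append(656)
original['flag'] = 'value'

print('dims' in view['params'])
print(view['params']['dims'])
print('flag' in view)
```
True
[140, 22, 190, 656]
False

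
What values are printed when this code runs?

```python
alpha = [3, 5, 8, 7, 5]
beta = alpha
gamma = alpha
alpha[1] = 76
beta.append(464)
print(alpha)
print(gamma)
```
[3, 76, 8, 7, 5, 464]
[3, 76, 8, 7, 5, 464]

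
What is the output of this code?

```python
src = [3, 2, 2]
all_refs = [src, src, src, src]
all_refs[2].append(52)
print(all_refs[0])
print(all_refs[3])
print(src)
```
[3, 2, 2, 52]
[3, 2, 2, 52]
[3, 2, 2, 52]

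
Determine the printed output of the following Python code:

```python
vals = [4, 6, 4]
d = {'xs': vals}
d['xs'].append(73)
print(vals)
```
[4, 6, 4, 73]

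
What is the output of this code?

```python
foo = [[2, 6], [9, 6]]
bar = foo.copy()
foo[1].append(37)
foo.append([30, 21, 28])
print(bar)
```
[[2, 6], [9, 6, 37]]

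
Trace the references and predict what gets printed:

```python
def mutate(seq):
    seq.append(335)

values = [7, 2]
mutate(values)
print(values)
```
[7, 2, 335]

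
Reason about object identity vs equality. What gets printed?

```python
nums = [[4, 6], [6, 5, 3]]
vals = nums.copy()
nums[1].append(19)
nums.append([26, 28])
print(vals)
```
[[4, 6], [6, 5, 3, 19]]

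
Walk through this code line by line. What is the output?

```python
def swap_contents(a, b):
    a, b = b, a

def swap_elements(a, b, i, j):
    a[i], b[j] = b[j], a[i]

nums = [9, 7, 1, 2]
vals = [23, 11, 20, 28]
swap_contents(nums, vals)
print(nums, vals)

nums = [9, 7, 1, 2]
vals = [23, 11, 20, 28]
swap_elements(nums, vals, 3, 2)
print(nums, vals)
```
[9, 7, 1, 2] [23, 11, 20, 28]
[9, 7, 1, 20] [23, 11, 2, 28]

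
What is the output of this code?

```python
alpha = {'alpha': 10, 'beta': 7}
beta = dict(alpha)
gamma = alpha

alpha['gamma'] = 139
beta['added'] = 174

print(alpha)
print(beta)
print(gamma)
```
{'alpha': 10, 'beta': 7, 'gamma': 139}
{'alpha': 10, 'beta': 7, 'added': 174}
{'alpha': 10, 'beta': 7, 'gamma': 139}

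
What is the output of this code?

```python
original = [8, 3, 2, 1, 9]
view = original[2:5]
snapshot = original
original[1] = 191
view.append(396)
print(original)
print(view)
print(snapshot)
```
[8, 191, 2, 1, 9]
[2, 1, 9, 396]
[8, 191, 2, 1, 9]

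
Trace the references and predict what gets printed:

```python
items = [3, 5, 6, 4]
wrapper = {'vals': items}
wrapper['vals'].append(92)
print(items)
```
[3, 5, 6, 4, 92]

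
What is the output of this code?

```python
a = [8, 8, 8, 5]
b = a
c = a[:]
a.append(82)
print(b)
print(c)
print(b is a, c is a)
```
[8, 8, 8, 5, 82]
[8, 8, 8, 5]
True False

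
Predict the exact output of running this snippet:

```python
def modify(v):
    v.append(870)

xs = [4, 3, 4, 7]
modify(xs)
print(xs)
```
[4, 3, 4, 7, 870]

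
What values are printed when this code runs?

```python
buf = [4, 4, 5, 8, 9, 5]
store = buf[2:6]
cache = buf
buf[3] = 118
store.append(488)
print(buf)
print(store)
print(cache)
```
[4, 4, 5, 118, 9, 5]
[5, 8, 9, 5, 488]
[4, 4, 5, 118, 9, 5]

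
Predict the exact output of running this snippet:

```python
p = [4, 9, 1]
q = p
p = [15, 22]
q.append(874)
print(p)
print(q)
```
[15, 22]
[4, 9, 1, 874]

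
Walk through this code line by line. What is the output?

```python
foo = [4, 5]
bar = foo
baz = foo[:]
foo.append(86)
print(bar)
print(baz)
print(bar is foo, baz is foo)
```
[4, 5, 86]
[4, 5]
True False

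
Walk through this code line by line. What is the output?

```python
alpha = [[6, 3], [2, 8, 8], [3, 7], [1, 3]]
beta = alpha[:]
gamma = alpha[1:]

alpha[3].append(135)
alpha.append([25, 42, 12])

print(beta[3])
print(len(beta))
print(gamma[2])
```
[1, 3, 135]
4
[1, 3, 135]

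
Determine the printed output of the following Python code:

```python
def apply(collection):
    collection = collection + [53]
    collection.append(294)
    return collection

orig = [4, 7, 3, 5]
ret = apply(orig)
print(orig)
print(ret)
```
[4, 7, 3, 5]
[4, 7, 3, 5, 53, 294]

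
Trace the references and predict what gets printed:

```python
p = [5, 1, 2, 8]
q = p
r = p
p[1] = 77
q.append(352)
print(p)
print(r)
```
[5, 77, 2, 8, 352]
[5, 77, 2, 8, 352]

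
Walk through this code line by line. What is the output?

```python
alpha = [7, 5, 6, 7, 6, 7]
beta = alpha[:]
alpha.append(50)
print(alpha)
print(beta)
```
[7, 5, 6, 7, 6, 7, 50]
[7, 5, 6, 7, 6, 7]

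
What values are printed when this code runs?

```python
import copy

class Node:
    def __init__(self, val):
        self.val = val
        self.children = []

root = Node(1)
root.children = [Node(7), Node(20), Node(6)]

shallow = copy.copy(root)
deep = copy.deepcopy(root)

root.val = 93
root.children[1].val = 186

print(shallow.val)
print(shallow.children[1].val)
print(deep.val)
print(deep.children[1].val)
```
1
186
1
20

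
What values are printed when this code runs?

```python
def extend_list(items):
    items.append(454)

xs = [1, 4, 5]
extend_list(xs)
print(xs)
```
[1, 4, 5, 454]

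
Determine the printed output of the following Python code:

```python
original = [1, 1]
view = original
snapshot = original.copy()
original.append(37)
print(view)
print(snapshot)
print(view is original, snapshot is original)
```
[1, 1, 37]
[1, 1]
True False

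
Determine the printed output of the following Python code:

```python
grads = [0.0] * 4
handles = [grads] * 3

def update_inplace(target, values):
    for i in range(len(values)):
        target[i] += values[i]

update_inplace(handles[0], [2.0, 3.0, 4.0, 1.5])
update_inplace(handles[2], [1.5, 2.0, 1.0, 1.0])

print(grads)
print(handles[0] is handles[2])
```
[3.5, 5.0, 5.0, 2.5]
True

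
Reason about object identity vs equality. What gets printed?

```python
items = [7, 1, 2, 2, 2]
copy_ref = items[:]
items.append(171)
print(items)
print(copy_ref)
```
[7, 1, 2, 2, 2, 171]
[7, 1, 2, 2, 2]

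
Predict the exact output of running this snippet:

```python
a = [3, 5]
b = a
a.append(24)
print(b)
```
[3, 5, 24]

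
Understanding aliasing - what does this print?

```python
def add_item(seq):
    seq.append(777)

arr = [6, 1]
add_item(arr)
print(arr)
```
[6, 1, 777]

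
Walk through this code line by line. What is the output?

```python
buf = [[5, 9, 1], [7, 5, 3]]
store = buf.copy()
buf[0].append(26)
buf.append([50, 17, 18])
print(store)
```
[[5, 9, 1, 26], [7, 5, 3]]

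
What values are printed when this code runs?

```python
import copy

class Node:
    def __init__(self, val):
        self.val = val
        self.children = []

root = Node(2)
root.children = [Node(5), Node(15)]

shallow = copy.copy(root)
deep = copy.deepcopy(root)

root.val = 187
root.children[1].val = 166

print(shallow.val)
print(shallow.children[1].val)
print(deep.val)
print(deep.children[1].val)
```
2
166
2
15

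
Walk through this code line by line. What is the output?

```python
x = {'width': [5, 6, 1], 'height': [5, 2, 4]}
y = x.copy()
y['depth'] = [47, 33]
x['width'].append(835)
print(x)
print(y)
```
{'width': [5, 6, 1, 835], 'height': [5, 2, 4]}
{'width': [5, 6, 1, 835], 'height': [5, 2, 4], 'depth': [47, 33]}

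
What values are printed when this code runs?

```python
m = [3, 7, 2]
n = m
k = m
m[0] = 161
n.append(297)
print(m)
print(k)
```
[161, 7, 2, 297]
[161, 7, 2, 297]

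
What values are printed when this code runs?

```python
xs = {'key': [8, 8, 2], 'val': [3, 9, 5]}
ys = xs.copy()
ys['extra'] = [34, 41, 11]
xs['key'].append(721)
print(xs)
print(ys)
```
{'key': [8, 8, 2, 721], 'val': [3, 9, 5]}
{'key': [8, 8, 2, 721], 'val': [3, 9, 5], 'extra': [34, 41, 11]}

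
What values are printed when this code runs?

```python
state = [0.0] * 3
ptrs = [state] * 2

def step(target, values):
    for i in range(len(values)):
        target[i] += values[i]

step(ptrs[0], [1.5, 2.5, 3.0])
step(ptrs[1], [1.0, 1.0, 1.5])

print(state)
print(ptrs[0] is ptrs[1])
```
[2.5, 3.5, 4.5]
True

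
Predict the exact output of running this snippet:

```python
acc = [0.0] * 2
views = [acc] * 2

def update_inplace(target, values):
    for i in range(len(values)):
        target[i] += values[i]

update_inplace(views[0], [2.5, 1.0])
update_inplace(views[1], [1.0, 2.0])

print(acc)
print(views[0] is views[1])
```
[3.5, 3.0]
True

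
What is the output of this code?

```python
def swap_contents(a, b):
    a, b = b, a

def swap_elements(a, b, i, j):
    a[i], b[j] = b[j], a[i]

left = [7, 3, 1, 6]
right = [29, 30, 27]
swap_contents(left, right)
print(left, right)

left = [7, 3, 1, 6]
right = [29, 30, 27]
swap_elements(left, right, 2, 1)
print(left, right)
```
[7, 3, 1, 6] [29, 30, 27]
[7, 3, 30, 6] [29, 1, 27]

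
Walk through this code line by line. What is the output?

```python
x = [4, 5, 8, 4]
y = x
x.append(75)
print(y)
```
[4, 5, 8, 4, 75]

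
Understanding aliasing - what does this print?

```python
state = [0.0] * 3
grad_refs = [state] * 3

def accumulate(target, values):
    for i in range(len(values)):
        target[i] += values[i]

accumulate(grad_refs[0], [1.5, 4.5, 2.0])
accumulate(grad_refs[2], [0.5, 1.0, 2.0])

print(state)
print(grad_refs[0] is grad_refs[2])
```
[2.0, 5.5, 4.0]
True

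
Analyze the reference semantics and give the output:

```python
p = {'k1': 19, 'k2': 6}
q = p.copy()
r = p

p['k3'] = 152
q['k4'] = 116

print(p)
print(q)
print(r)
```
{'k1': 19, 'k2': 6, 'k3': 152}
{'k1': 19, 'k2': 6, 'k4': 116}
{'k1': 19, 'k2': 6, 'k3': 152}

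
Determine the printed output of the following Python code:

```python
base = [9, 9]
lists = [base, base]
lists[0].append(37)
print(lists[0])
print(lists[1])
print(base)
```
[9, 9, 37]
[9, 9, 37]
[9, 9, 37]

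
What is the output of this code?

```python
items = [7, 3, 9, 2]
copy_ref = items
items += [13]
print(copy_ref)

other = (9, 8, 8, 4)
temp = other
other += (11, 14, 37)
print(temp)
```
[7, 3, 9, 2, 13]
(9, 8, 8, 4)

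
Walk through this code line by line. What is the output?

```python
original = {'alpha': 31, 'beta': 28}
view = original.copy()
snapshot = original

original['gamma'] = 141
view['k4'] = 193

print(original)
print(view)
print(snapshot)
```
{'alpha': 31, 'beta': 28, 'gamma': 141}
{'alpha': 31, 'beta': 28, 'k4': 193}
{'alpha': 31, 'beta': 28, 'gamma': 141}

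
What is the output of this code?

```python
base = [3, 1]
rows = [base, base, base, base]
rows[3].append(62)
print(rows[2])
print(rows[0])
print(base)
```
[3, 1, 62]
[3, 1, 62]
[3, 1, 62]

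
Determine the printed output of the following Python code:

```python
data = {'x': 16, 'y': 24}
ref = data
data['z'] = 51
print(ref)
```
{'x': 16, 'y': 24, 'z': 51}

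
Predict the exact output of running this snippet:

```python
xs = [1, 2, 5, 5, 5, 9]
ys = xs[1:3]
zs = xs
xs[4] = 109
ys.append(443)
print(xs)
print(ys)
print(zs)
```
[1, 2, 5, 5, 109, 9]
[2, 5, 443]
[1, 2, 5, 5, 109, 9]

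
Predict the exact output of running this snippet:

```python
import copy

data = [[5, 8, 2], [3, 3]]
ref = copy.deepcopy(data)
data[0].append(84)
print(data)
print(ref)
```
[[5, 8, 2, 84], [3, 3]]
[[5, 8, 2], [3, 3]]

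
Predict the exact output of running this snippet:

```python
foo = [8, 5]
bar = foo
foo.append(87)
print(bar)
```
[8, 5, 87]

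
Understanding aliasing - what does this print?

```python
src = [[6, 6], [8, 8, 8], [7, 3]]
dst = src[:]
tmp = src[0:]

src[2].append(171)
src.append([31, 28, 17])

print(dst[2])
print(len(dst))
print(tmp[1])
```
[7, 3, 171]
3
[8, 8, 8]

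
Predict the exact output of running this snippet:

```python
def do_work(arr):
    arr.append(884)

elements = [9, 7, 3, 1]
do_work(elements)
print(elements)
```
[9, 7, 3, 1, 884]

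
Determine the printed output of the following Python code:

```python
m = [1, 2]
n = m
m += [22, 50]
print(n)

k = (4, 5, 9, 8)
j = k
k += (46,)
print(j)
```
[1, 2, 22, 50]
(4, 5, 9, 8)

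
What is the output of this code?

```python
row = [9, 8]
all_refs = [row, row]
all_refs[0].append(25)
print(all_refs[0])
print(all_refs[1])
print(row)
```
[9, 8, 25]
[9, 8, 25]
[9, 8, 25]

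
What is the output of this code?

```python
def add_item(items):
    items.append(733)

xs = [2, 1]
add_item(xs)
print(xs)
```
[2, 1, 733]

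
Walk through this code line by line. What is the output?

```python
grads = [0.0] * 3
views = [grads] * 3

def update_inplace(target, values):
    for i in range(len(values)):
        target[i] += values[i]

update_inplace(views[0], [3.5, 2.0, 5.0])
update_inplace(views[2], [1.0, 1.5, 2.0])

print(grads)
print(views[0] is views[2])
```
[4.5, 3.5, 7.0]
True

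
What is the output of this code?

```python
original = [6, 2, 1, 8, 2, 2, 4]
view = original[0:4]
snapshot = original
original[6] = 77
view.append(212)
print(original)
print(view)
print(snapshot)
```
[6, 2, 1, 8, 2, 2, 77]
[6, 2, 1, 8, 212]
[6, 2, 1, 8, 2, 2, 77]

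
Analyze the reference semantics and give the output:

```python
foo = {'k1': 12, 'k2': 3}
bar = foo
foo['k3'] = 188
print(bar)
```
{'k1': 12, 'k2': 3, 'k3': 188}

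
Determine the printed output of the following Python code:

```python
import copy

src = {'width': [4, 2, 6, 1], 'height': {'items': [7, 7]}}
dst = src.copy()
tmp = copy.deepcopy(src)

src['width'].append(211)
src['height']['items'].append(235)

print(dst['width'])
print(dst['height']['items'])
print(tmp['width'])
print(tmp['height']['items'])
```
[4, 2, 6, 1, 211]
[7, 7, 235]
[4, 2, 6, 1]
[7, 7]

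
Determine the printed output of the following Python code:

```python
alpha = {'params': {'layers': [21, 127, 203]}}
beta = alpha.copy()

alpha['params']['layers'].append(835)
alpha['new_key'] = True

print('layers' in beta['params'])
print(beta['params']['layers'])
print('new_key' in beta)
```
True
[21, 127, 203, 835]
False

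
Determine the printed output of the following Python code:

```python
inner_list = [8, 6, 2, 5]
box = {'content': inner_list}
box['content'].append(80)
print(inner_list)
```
[8, 6, 2, 5, 80]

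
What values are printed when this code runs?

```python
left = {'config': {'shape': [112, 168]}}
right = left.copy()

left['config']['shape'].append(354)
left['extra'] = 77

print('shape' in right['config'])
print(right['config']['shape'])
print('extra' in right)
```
True
[112, 168, 354]
False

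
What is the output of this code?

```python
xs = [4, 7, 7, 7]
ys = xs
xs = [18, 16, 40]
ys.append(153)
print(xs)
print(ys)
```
[18, 16, 40]
[4, 7, 7, 7, 153]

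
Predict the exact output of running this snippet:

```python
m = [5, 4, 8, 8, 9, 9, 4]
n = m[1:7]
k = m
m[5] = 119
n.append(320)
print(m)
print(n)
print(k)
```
[5, 4, 8, 8, 9, 119, 4]
[4, 8, 8, 9, 9, 4, 320]
[5, 4, 8, 8, 9, 119, 4]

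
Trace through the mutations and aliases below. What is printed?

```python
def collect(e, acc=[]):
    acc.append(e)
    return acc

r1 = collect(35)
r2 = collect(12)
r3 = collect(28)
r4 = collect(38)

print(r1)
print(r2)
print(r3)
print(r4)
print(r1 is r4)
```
[35, 12, 28, 38]
[35, 12, 28, 38]
[35, 12, 28, 38]
[35, 12, 28, 38]
True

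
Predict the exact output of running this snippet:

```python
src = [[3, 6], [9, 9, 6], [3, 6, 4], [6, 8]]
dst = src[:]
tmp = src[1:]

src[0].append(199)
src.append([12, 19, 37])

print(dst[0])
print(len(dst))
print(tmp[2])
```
[3, 6, 199]
4
[6, 8]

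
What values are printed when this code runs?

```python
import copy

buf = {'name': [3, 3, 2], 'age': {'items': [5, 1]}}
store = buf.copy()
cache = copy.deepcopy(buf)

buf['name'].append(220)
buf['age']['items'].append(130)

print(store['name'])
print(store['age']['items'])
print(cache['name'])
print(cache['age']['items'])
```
[3, 3, 2, 220]
[5, 1, 130]
[3, 3, 2]
[5, 1]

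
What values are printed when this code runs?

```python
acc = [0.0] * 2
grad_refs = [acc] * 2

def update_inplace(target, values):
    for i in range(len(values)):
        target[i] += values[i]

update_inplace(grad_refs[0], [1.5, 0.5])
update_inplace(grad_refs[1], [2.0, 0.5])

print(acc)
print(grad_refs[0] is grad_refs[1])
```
[3.5, 1.0]
True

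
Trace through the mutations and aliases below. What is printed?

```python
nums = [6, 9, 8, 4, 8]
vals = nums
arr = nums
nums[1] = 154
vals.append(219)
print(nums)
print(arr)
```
[6, 154, 8, 4, 8, 219]
[6, 154, 8, 4, 8, 219]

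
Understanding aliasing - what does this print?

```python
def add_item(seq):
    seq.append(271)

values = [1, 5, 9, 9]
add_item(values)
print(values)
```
[1, 5, 9, 9, 271]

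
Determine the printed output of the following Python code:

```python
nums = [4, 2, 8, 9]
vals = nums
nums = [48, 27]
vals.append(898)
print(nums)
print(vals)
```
[48, 27]
[4, 2, 8, 9, 898]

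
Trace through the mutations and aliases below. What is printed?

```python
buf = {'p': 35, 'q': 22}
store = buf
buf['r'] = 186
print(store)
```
{'p': 35, 'q': 22, 'r': 186}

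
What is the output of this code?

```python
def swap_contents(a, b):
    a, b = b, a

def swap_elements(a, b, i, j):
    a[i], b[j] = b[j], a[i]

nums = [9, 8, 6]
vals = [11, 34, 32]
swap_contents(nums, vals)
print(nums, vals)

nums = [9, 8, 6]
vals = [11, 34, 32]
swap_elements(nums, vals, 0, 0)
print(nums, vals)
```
[9, 8, 6] [11, 34, 32]
[11, 8, 6] [9, 34, 32]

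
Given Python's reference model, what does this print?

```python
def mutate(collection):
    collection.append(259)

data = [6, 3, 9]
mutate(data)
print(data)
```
[6, 3, 9, 259]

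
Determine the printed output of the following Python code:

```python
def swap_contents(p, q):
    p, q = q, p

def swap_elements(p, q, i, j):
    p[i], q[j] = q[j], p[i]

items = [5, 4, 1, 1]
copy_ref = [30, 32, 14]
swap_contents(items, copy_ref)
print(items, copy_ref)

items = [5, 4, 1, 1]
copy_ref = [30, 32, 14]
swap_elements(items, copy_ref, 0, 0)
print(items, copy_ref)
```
[5, 4, 1, 1] [30, 32, 14]
[30, 4, 1, 1] [5, 32, 14]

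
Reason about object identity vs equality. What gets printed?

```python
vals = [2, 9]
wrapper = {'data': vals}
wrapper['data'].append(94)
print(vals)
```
[2, 9, 94]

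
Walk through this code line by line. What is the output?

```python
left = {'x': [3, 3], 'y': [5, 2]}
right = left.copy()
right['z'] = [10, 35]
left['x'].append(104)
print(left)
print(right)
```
{'x': [3, 3, 104], 'y': [5, 2]}
{'x': [3, 3, 104], 'y': [5, 2], 'z': [10, 35]}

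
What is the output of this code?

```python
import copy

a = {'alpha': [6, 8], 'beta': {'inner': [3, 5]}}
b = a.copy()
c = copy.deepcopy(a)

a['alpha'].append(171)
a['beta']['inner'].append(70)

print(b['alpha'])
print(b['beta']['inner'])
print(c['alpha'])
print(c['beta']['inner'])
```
[6, 8, 171]
[3, 5, 70]
[6, 8]
[3, 5]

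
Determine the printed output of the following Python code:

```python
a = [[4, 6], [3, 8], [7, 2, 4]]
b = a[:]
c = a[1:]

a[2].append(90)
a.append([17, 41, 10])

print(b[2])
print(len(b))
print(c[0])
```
[7, 2, 4, 90]
3
[3, 8]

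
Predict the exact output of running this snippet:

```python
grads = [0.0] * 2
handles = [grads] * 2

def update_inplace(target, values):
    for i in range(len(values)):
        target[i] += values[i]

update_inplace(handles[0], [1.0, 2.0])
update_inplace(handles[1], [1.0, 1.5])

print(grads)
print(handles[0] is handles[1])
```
[2.0, 3.5]
True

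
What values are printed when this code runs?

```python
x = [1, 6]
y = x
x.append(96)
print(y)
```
[1, 6, 96]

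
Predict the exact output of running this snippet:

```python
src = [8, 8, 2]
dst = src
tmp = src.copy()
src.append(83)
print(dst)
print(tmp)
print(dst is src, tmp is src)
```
[8, 8, 2, 83]
[8, 8, 2]
True False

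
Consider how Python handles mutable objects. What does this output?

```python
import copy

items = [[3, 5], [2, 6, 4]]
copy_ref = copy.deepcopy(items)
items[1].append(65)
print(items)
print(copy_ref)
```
[[3, 5], [2, 6, 4, 65]]
[[3, 5], [2, 6, 4]]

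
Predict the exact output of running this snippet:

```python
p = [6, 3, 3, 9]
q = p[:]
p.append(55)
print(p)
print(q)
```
[6, 3, 3, 9, 55]
[6, 3, 3, 9]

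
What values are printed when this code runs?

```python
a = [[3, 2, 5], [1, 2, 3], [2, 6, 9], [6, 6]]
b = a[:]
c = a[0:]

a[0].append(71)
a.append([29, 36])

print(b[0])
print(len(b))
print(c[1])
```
[3, 2, 5, 71]
4
[1, 2, 3]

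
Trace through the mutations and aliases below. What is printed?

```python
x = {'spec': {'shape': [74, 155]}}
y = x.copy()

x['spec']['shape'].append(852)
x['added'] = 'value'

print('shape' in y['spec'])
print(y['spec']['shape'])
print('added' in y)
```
True
[74, 155, 852]
False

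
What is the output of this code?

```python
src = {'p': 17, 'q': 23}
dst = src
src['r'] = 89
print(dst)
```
{'p': 17, 'q': 23, 'r': 89}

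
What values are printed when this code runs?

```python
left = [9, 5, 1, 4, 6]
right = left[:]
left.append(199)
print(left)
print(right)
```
[9, 5, 1, 4, 6, 199]
[9, 5, 1, 4, 6]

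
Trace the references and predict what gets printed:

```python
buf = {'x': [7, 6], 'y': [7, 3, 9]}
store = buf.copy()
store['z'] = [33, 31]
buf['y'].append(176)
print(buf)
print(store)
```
{'x': [7, 6], 'y': [7, 3, 9, 176]}
{'x': [7, 6], 'y': [7, 3, 9, 176], 'z': [33, 31]}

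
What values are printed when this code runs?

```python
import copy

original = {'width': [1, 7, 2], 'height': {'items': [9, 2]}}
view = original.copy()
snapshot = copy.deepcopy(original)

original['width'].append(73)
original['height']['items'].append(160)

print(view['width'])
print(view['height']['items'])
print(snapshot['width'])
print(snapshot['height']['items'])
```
[1, 7, 2, 73]
[9, 2, 160]
[1, 7, 2]
[9, 2]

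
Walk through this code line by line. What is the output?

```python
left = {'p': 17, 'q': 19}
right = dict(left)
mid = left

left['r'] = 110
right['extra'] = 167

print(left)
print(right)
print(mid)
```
{'p': 17, 'q': 19, 'r': 110}
{'p': 17, 'q': 19, 'extra': 167}
{'p': 17, 'q': 19, 'r': 110}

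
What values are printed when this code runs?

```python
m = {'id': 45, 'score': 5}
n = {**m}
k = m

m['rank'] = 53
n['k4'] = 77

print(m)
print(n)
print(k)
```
{'id': 45, 'score': 5, 'rank': 53}
{'id': 45, 'score': 5, 'k4': 77}
{'id': 45, 'score': 5, 'rank': 53}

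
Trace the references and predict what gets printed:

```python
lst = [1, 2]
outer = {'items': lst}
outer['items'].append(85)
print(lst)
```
[1, 2, 85]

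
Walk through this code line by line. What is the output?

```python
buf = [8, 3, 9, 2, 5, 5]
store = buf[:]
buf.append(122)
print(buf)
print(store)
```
[8, 3, 9, 2, 5, 5, 122]
[8, 3, 9, 2, 5, 5]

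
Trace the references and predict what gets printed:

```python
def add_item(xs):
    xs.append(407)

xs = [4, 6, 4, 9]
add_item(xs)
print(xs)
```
[4, 6, 4, 9, 407]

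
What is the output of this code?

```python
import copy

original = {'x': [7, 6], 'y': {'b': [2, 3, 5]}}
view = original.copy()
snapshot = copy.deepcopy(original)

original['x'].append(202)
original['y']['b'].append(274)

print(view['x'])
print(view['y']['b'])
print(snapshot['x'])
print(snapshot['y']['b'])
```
[7, 6, 202]
[2, 3, 5, 274]
[7, 6]
[2, 3, 5]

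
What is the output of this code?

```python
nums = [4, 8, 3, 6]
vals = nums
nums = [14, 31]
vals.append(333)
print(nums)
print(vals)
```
[14, 31]
[4, 8, 3, 6, 333]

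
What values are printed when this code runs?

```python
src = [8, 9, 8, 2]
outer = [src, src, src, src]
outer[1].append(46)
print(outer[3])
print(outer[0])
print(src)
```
[8, 9, 8, 2, 46]
[8, 9, 8, 2, 46]
[8, 9, 8, 2, 46]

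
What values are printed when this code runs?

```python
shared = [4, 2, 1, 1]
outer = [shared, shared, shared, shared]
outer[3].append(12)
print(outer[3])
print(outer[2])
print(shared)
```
[4, 2, 1, 1, 12]
[4, 2, 1, 1, 12]
[4, 2, 1, 1, 12]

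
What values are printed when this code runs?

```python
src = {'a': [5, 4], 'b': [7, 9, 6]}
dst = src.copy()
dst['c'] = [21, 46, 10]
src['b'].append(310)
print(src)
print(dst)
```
{'a': [5, 4], 'b': [7, 9, 6, 310]}
{'a': [5, 4], 'b': [7, 9, 6, 310], 'c': [21, 46, 10]}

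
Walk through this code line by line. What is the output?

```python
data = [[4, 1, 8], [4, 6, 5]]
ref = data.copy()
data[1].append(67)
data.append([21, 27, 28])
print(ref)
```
[[4, 1, 8], [4, 6, 5, 67]]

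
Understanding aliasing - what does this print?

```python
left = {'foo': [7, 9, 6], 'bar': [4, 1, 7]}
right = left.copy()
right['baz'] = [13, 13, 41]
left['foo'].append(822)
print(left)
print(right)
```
{'foo': [7, 9, 6, 822], 'bar': [4, 1, 7]}
{'foo': [7, 9, 6, 822], 'bar': [4, 1, 7], 'baz': [13, 13, 41]}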